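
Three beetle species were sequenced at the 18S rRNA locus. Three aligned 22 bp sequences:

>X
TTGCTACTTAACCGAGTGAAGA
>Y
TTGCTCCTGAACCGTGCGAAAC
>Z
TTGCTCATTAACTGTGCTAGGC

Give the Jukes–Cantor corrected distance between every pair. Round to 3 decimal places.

d(X,Y) = 0.339, d(X,Z) = 0.497, d(Y,Z) = 0.339

X–Y: 6/22 sites differ → p ≈ 0.272727, d = −0.75 ln(1 − 0.363636) = 0.338988 ≈ 0.339.
X–Z: 8/22 sites differ → p ≈ 0.363636, d = −0.75 ln(1 − 0.484848) = 0.497470 ≈ 0.497.
Y–Z: 6/22 sites differ → p ≈ 0.272727, d = −0.75 ln(1 − 0.363636) = 0.338988 ≈ 0.339.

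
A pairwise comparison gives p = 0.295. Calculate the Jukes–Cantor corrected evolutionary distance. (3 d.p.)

d = −(3/4) ln(1 − 4p/3) = −0.75 ln(1 − 0.393333) = −0.75 ln(0.606667)
  = −0.75 × (-0.499775) = 0.374831 substitutions/site.

0.375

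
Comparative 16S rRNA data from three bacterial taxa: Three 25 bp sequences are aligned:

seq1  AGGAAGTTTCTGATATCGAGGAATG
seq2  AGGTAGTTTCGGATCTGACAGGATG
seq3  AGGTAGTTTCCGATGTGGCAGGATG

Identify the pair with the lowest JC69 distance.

seq2 and seq3

seq1–seq2: 8/25 differ, p = 0.320, d = 0.417.
seq1–seq3: 7/25 differ, p = 0.280, d = 0.351.
seq2–seq3: 3/25 differ, p = 0.120, d = 0.131.
The smallest distance is between seq2 and seq3.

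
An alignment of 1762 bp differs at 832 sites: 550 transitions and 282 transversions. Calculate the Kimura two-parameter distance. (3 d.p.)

0.863

P = 550/1762 ≈ 0.312145 and Q = 282/1762 ≈ 0.160045.
Under the Kimura two-parameter model, d = −½ ln(1 − 2P − Q) − ¼ ln(1 − 2Q).
1 − 2P − Q = 0.215665, giving −½ ln(0.215665) = 0.767015.
1 − 2Q = 0.67991, giving −¼ ln(0.67991) = 0.096449.
d = 0.767015 + 0.096449 = 0.863464.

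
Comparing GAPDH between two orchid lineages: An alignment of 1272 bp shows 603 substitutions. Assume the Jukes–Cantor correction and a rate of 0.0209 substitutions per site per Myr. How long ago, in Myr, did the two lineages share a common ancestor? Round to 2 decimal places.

17.94

p = 603/1272 ≈ 0.474057.
d = −(3/4) ln(1 − 4p/3) = −0.75 ln(1 − 0.632076) = −0.75 ln(0.367924)
  = −0.75 × (-0.999879) = 0.749909 substitutions/site.
Under a molecular clock d = 2μt, so t = d/(2μ) = 0.749909 / (2 × 0.0209) = 17.94 Myr.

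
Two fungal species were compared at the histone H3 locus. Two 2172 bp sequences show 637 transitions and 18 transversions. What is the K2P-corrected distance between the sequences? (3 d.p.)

0.456

P = 637/2172 ≈ 0.293278 and Q = 18/2172 ≈ 0.008287.
Under the Kimura two-parameter model, d = −½ ln(1 − 2P − Q) − ¼ ln(1 − 2Q).
1 − 2P − Q = 0.405157, giving −½ ln(0.405157) = 0.451740.
1 − 2Q = 0.983426, giving −¼ ln(0.983426) = 0.004178.
d = 0.451740 + 0.004178 = 0.455918.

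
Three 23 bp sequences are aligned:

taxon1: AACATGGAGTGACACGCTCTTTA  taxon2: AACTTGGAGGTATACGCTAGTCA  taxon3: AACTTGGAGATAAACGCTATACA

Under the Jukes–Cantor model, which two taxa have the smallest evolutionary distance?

taxon1–taxon2: 7/23 differ, p = 0.304, d = 0.390.
taxon1–taxon3: 7/23 differ, p = 0.304, d = 0.390.
taxon2–taxon3: 4/23 differ, p = 0.174, d = 0.198.
The smallest distance is between taxon2 and taxon3.

taxon2 and taxon3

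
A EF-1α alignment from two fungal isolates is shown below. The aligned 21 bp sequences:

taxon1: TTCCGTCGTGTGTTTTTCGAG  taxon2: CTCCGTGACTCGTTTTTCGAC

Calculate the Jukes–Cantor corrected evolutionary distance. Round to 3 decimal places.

The sequences differ at 7 of 21 sites (1, 7, 8, 9, 10, 11, 21), so p = 7/21 ≈ 0.333333.
d = −(3/4) ln(1 − 4p/3) = −0.75 ln(1 − 0.444444) = −0.75 ln(0.555556)
  = −0.75 × (-0.587786) = 0.440840 substitutions/site.

0.441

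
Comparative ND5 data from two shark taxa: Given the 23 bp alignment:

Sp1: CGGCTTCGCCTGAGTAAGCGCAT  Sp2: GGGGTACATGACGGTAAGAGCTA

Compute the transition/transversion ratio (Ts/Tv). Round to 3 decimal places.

Transitions are A↔G and C↔T; transversions are all other mismatches.
Transitions: 3. Transversions: 9.
R = 3/9 = 0.333333… ≈ 0.333 (to 3 d.p.).

0.333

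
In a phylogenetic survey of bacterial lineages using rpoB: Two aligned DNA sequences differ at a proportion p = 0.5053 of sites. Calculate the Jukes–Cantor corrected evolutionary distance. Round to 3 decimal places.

d = −(3/4) ln(1 − 4p/3) = −0.75 ln(1 − 0.673733) = −0.75 ln(0.326267)
  = −0.75 × (-1.120039) = 0.840029 substitutions/site.

0.840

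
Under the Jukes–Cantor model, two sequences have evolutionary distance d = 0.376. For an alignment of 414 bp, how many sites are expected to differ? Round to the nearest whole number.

122

Invert JC69: p = (3/4)(1 − e^(−4d/3)) = 0.75 × (1 − e^(-0.501333)) = 0.75 × (1 − 0.605723) = 0.295708.
Expected differing sites = pL ≈ 0.295708 × 414 = 122.423112 ≈ 122.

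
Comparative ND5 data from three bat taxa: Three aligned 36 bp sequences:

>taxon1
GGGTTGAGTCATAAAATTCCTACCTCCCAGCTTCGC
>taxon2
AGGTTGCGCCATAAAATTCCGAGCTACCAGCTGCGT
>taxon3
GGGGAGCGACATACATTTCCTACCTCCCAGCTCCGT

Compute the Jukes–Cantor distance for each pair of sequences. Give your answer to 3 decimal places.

taxon1–taxon2: 8/36 sites differ → p ≈ 0.222222, d = −0.75 ln(1 − 0.296296) = 0.263548 ≈ 0.264.
taxon1–taxon3: 8/36 sites differ → p ≈ 0.222222, d = −0.75 ln(1 − 0.296296) = 0.263548 ≈ 0.264.
taxon2–taxon3: 10/36 sites differ → p ≈ 0.277778, d = −0.75 ln(1 − 0.370371) = 0.346968 ≈ 0.347.

d(taxon1,taxon2) = 0.264, d(taxon1,taxon3) = 0.264, d(taxon2,taxon3) = 0.347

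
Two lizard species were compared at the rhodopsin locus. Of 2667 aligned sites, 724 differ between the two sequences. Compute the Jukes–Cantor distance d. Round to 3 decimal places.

0.337

p = 724/2667 ≈ 0.271466.
d = −(3/4) ln(1 − 4p/3) = −0.75 ln(1 − 0.361955) = −0.75 ln(0.638045)
  = −0.75 × (-0.449346) = 0.337010 substitutions/site.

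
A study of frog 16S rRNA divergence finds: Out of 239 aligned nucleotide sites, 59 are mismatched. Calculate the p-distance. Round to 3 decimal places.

0.247

p = 59/239 = 0.246861… ≈ 0.247 (to 3 d.p.).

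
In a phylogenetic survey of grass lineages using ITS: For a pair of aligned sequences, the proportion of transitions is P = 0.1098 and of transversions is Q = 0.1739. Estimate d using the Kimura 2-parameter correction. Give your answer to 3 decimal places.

0.357

Under the Kimura two-parameter model, d = −½ ln(1 − 2P − Q) − ¼ ln(1 − 2Q).
1 − 2P − Q = 0.6065, giving −½ ln(0.6065) = 0.250025.
1 − 2Q = 0.6522, giving −¼ ln(0.6522) = 0.106851.
d = 0.250025 + 0.106851 = 0.356876.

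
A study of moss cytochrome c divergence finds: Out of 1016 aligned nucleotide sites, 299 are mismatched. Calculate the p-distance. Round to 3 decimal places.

0.294

p = 299/1016 = 0.294291… ≈ 0.294 (to 3 d.p.).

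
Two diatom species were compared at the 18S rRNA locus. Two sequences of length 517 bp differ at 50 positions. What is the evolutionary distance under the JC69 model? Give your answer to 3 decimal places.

0.104

p = 50/517 ≈ 0.096712.
d = −(3/4) ln(1 − 4p/3) = −0.75 ln(1 − 0.128949) = −0.75 ln(0.871051)
  = −0.75 × (-0.138055) = 0.103541 substitutions/site.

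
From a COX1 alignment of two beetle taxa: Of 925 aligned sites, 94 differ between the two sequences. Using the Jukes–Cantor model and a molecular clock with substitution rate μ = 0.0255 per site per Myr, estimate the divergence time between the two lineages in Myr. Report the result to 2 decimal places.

2.14

p = 94/925 ≈ 0.101622.
d = −(3/4) ln(1 − 4p/3) = −0.75 ln(1 − 0.135496) = −0.75 ln(0.864504)
  = −0.75 × (-0.145599) = 0.109199 substitutions/site.
Under a molecular clock d = 2μt, so t = d/(2μ) = 0.109199 / (2 × 0.0255) = 2.14 Myr.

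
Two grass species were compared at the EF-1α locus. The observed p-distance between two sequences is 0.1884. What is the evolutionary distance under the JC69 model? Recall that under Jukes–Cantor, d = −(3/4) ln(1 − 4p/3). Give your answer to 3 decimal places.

d = −(3/4) ln(1 − 4p/3) = −0.75 ln(1 − 0.2512) = −0.75 ln(0.7488)
  = −0.75 × (-0.289283) = 0.216962 substitutions/site.

0.217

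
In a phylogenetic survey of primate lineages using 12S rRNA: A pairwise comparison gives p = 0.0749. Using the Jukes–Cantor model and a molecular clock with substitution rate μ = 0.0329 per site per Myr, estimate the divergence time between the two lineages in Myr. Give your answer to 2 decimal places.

d = −(3/4) ln(1 − 4p/3) = −0.75 ln(1 − 0.099867) = −0.75 ln(0.900133)
  = −0.75 × (-0.105213) = 0.078910 substitutions/site.
Under a molecular clock d = 2μt, so t = d/(2μ) = 0.078910 / (2 × 0.0329) = 1.20 Myr.

1.20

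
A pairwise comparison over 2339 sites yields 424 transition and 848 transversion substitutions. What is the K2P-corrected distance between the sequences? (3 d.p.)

P = 424/2339 ≈ 0.181274 and Q = 848/2339 ≈ 0.362548.
Under the Kimura two-parameter model, d = −½ ln(1 − 2P − Q) − ¼ ln(1 − 2Q).
1 − 2P − Q = 0.274904, giving −½ ln(0.274904) = 0.645667.
1 − 2Q = 0.274904, giving −¼ ln(0.274904) = 0.322833.
d = 0.645667 + 0.322833 = 0.968500.

0.969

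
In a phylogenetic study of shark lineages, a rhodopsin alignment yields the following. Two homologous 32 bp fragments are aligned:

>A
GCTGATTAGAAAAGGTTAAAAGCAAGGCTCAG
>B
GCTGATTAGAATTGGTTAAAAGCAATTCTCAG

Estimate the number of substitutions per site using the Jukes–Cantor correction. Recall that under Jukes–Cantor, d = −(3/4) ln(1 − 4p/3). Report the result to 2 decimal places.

0.14

The sequences differ at 4 of 32 sites (12, 13, 26, 27), so p = 4/32 = 0.125.
d = −(3/4) ln(1 − 4p/3) = −0.75 ln(1 − 0.166667) = −0.75 ln(0.833333)
  = −0.75 × (-0.182322) = 0.136742 substitutions/site.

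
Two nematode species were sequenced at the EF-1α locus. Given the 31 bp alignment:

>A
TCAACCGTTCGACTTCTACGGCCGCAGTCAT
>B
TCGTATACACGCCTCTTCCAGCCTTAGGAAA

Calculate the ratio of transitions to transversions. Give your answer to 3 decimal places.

0.889

Transitions are A↔G and C↔T; transversions are all other mismatches.
Transitions: 8. Transversions: 9.
R = 8/9 = 0.888888… ≈ 0.889 (to 3 d.p.).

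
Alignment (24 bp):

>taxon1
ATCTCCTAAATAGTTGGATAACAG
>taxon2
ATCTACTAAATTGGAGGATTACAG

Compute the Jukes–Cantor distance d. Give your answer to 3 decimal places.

0.244

The sequences differ at 5 of 24 sites (5, 12, 14, 15, 20), so p = 5/24 ≈ 0.208333.
d = −(3/4) ln(1 − 4p/3) = −0.75 ln(1 − 0.277777) = −0.75 ln(0.722223)
  = −0.75 × (-0.325421) = 0.244066 substitutions/site.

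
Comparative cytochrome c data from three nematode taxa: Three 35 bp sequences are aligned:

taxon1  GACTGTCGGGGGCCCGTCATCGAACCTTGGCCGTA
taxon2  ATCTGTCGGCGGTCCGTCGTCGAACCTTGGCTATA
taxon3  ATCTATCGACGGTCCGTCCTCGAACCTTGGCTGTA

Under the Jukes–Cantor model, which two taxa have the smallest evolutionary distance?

taxon1–taxon2: 7/35 differ, p = 0.200, d = 0.233.
taxon1–taxon3: 8/35 differ, p = 0.229, d = 0.273.
taxon2–taxon3: 4/35 differ, p = 0.114, d = 0.124.
The smallest distance is between taxon2 and taxon3.

taxon2 and taxon3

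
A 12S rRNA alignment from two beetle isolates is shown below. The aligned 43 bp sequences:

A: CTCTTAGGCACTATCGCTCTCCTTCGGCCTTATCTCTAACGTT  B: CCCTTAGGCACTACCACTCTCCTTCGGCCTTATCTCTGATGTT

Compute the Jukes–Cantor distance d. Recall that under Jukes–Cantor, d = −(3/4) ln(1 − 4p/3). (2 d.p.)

The sequences differ at 5 of 43 sites (2, 14, 16, 38, 40), so p = 5/43 ≈ 0.116279.
d = −(3/4) ln(1 − 4p/3) = −0.75 ln(1 − 0.155039) = −0.75 ln(0.844961)
  = −0.75 × (-0.168465) = 0.126349 substitutions/site.

0.13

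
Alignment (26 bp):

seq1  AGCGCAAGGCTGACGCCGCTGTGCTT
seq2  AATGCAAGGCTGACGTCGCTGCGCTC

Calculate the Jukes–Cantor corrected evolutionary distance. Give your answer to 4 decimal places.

The sequences differ at 5 of 26 sites (2, 3, 16, 22, 26), so p = 5/26 ≈ 0.192308.
d = −(3/4) ln(1 − 4p/3) = −0.75 ln(1 − 0.256411) = −0.75 ln(0.743589)
  = −0.75 × (-0.296267) = 0.222200 substitutions/site.

0.2222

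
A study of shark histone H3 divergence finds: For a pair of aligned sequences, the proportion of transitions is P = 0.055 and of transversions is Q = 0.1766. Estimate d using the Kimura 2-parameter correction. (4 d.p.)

Under the Kimura two-parameter model, d = −½ ln(1 − 2P − Q) − ¼ ln(1 − 2Q).
1 − 2P − Q = 0.7134, giving −½ ln(0.7134) = 0.168857.
1 − 2Q = 0.6468, giving −¼ ln(0.6468) = 0.108930.
d = 0.168857 + 0.108930 = 0.277787.

0.2778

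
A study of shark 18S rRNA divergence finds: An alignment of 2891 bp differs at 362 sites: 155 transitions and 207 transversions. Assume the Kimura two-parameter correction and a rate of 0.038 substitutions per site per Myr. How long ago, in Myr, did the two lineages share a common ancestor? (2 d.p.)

1.80

P = 155/2891 ≈ 0.053615 and Q = 207/2891 ≈ 0.071602.
Under the Kimura two-parameter model, d = −½ ln(1 − 2P − Q) − ¼ ln(1 − 2Q).
1 − 2P − Q = 0.821168, giving −½ ln(0.821168) = 0.098514.
1 − 2Q = 0.856796, giving −¼ ln(0.856796) = 0.038639.
d = 0.098514 + 0.038639 = 0.137153.
Under a molecular clock d = 2μt, so t = d/(2μ) = 0.137153 / (2 × 0.038) = 1.80 Myr.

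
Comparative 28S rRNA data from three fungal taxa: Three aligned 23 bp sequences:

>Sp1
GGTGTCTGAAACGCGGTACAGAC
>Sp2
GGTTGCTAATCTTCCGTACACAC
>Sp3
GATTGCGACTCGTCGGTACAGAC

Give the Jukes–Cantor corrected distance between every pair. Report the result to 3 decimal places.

d(Sp1,Sp2) = 0.553, d(Sp1,Sp3) = 0.650, d(Sp2,Sp3) = 0.321

Sp1–Sp2: 9/23 sites differ → p ≈ 0.391304, d = −0.75 ln(1 − 0.521739) = 0.553199 ≈ 0.553.
Sp1–Sp3: 10/23 sites differ → p ≈ 0.434783, d = −0.75 ln(1 − 0.579711) = 0.650110 ≈ 0.650.
Sp2–Sp3: 6/23 sites differ → p ≈ 0.26087, d = −0.75 ln(1 − 0.347827) = 0.320584 ≈ 0.321.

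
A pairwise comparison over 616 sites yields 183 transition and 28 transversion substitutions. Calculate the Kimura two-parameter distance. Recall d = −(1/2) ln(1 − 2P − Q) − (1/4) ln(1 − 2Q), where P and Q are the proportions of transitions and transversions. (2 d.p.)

P = 183/616 ≈ 0.297078 and Q = 28/616 ≈ 0.045455.
Under the Kimura two-parameter model, d = −½ ln(1 − 2P − Q) − ¼ ln(1 − 2Q).
1 − 2P − Q = 0.360389, giving −½ ln(0.360389) = 0.510286.
1 − 2Q = 0.90909, giving −¼ ln(0.90909) = 0.023828.
d = 0.510286 + 0.023828 = 0.534114.

0.53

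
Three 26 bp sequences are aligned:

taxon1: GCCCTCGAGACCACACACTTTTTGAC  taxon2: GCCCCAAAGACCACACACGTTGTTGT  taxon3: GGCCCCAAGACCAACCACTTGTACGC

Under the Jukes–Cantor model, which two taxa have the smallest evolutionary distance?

taxon1 and taxon2

taxon1–taxon2: 8/26 differ, p = 0.308, d = 0.396.
taxon1–taxon3: 9/26 differ, p = 0.346, d = 0.464.
taxon2–taxon3: 10/26 differ, p = 0.385, d = 0.539.
The smallest distance is between taxon1 and taxon2.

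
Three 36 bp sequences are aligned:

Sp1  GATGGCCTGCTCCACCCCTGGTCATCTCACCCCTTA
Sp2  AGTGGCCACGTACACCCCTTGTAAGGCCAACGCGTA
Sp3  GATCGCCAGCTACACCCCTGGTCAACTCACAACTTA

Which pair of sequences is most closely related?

Sp1–Sp2: 14/36 differ, p = 0.389, d = 0.548.
Sp1–Sp3: 6/36 differ, p = 0.167, d = 0.188.
Sp2–Sp3: 14/36 differ, p = 0.389, d = 0.548.
The smallest distance is between Sp1 and Sp3.

Sp1 and Sp3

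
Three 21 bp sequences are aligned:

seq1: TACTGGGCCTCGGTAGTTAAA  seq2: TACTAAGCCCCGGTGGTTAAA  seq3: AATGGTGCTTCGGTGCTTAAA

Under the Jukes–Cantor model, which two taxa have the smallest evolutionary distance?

seq1–seq2: 4/21 differ, p = 0.190, d = 0.220.
seq1–seq3: 7/21 differ, p = 0.333, d = 0.441.
seq2–seq3: 8/21 differ, p = 0.381, d = 0.532.
The smallest distance is between seq1 and seq2.

seq1 and seq2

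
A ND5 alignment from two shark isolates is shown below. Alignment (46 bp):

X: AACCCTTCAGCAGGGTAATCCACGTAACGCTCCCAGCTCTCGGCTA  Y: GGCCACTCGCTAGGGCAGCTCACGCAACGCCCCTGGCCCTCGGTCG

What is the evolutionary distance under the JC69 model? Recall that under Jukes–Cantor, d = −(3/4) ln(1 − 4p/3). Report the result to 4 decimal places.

The sequences differ at 19 of 46 sites, so p = 19/46 ≈ 0.413043.
d = −(3/4) ln(1 − 4p/3) = −0.75 ln(1 − 0.550724) = −0.75 ln(0.449276)
  = −0.75 × (-0.800118) = 0.600089 substitutions/site.

0.6001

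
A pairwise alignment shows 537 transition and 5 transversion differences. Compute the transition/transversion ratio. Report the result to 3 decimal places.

107.400

R = 537/5 = 107.400.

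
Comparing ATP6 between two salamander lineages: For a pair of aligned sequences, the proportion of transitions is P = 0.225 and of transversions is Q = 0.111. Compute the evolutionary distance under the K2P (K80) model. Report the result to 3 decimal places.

Under the Kimura two-parameter model, d = −½ ln(1 − 2P − Q) − ¼ ln(1 − 2Q).
1 − 2P − Q = 0.439, giving −½ ln(0.439) = 0.411628.
1 − 2Q = 0.778, giving −¼ ln(0.778) = 0.062757.
d = 0.411628 + 0.062757 = 0.474385.

0.474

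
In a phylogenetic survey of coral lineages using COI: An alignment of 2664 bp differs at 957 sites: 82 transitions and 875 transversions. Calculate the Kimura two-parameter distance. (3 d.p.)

0.515

P = 82/2664 ≈ 0.030781 and Q = 875/2664 ≈ 0.328453.
Under the Kimura two-parameter model, d = −½ ln(1 − 2P − Q) − ¼ ln(1 − 2Q).
1 − 2P − Q = 0.609985, giving −½ ln(0.609985) = 0.247160.
1 − 2Q = 0.343094, giving −¼ ln(0.343094) = 0.267438.
d = 0.247160 + 0.267438 = 0.514598.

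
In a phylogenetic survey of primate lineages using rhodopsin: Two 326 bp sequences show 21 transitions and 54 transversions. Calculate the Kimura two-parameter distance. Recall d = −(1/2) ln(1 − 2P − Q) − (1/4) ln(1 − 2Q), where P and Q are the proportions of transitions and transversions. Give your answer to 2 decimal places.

0.28

P = 21/326 ≈ 0.064417 and Q = 54/326 ≈ 0.165644.
Under the Kimura two-parameter model, d = −½ ln(1 − 2P − Q) − ¼ ln(1 − 2Q).
1 − 2P − Q = 0.705522, giving −½ ln(0.705522) = 0.174409.
1 − 2Q = 0.668712, giving −¼ ln(0.668712) = 0.100600.
d = 0.174409 + 0.100600 = 0.275009.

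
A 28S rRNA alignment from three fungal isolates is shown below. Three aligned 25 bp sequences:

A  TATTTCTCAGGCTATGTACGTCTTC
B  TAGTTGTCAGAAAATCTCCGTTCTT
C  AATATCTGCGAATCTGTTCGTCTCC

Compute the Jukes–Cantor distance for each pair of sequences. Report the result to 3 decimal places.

A–B: 10/25 sites differ → p = 0.4, d = −0.75 ln(1 − 0.533333) = 0.571605 ≈ 0.572.
A–C: 9/25 sites differ → p = 0.36, d = −0.75 ln(1 − 0.48) = 0.490445 ≈ 0.490.
B–C: 14/25 sites differ → p = 0.56, d = −0.75 ln(1 − 0.746667) = 1.029788 ≈ 1.030.

d(A,B) = 0.572, d(A,C) = 0.490, d(B,C) = 1.030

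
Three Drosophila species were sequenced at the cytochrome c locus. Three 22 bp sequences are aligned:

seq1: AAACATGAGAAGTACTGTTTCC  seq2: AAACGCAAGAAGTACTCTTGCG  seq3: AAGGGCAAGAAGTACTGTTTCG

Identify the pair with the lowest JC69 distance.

seq2 and seq3

seq1–seq2: 6/22 differ, p = 0.273, d = 0.339.
seq1–seq3: 6/22 differ, p = 0.273, d = 0.339.
seq2–seq3: 4/22 differ, p = 0.182, d = 0.208.
The smallest distance is between seq2 and seq3.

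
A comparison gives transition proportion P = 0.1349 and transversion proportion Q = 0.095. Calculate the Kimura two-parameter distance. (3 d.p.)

Under the Kimura two-parameter model, d = −½ ln(1 − 2P − Q) − ¼ ln(1 − 2Q).
1 − 2P − Q = 0.6352, giving −½ ln(0.6352) = 0.226908.
1 − 2Q = 0.81, giving −¼ ln(0.81) = 0.052680.
d = 0.226908 + 0.052680 = 0.279588.

0.280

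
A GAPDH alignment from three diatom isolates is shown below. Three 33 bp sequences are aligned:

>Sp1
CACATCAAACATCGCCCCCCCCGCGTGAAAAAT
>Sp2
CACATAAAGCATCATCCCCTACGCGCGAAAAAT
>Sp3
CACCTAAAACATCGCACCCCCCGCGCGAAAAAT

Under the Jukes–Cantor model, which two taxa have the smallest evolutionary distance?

Sp1–Sp2: 7/33 differ, p = 0.212, d = 0.249.
Sp1–Sp3: 4/33 differ, p = 0.121, d = 0.132.
Sp2–Sp3: 7/33 differ, p = 0.212, d = 0.249.
The smallest distance is between Sp1 and Sp3.

Sp1 and Sp3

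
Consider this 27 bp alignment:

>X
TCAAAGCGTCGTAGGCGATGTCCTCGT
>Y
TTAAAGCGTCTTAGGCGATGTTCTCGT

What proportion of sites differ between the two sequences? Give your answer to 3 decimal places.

The sequences differ at 3 of 27 positions (sites 2, 11, 22).
p = 3/27 = 0.111111… ≈ 0.111 (to 3 d.p.).

0.111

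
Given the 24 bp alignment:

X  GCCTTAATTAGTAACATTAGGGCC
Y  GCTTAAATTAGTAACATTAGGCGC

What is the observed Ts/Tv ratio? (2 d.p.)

0.33

Transitions are A↔G and C↔T; transversions are all other mismatches.
Transitions: 1. Transversions: 3.
R = 1/3 = 0.333333… ≈ 0.33 (to 2 d.p.).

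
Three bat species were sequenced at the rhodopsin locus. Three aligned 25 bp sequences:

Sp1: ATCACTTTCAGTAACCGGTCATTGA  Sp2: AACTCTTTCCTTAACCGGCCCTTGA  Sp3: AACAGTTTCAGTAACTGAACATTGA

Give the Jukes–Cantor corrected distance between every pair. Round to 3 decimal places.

d(Sp1,Sp2) = 0.289, d(Sp1,Sp3) = 0.233, d(Sp2,Sp3) = 0.417

Sp1–Sp2: 6/25 sites differ → p = 0.24, d = −0.75 ln(1 − 0.32) = 0.289247 ≈ 0.289.
Sp1–Sp3: 5/25 sites differ → p = 0.2, d = −0.75 ln(1 − 0.266667) = 0.232617 ≈ 0.233.
Sp2–Sp3: 8/25 sites differ → p = 0.32, d = −0.75 ln(1 − 0.426667) = 0.417216 ≈ 0.417.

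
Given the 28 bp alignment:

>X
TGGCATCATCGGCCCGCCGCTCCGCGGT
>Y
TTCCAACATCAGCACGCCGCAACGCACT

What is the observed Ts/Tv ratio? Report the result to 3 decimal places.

Transitions are A↔G and C↔T; transversions are all other mismatches.
Transitions: 2. Transversions: 7.
R = 2/7 = 0.285714… ≈ 0.286 (to 3 d.p.).

0.286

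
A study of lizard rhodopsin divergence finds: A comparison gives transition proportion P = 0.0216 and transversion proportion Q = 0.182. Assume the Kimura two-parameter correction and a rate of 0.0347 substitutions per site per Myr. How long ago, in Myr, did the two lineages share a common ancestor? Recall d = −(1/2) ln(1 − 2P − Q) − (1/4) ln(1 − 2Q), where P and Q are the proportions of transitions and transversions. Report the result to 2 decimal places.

Under the Kimura two-parameter model, d = −½ ln(1 − 2P − Q) − ¼ ln(1 − 2Q).
1 − 2P − Q = 0.7748, giving −½ ln(0.7748) = 0.127575.
1 − 2Q = 0.636, giving −¼ ln(0.636) = 0.113139.
d = 0.127575 + 0.113139 = 0.240714.
Under a molecular clock d = 2μt, so t = d/(2μ) = 0.240714 / (2 × 0.0347) = 3.47 Myr.

3.47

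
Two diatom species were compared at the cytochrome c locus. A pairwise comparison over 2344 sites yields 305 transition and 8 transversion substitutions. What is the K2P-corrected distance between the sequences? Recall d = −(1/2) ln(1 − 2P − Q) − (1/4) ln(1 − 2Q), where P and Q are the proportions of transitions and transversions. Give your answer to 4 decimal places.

0.1547

P = 305/2344 ≈ 0.130119 and Q = 8/2344 ≈ 0.003413.
Under the Kimura two-parameter model, d = −½ ln(1 − 2P − Q) − ¼ ln(1 − 2Q).
1 − 2P − Q = 0.736349, giving −½ ln(0.736349) = 0.153026.
1 − 2Q = 0.993174, giving −¼ ln(0.993174) = 0.001712.
d = 0.153026 + 0.001712 = 0.154738.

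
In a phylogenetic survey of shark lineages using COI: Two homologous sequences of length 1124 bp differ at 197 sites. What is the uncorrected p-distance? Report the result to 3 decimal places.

0.175

p = 197/1124 = 0.175266… ≈ 0.175 (to 3 d.p.).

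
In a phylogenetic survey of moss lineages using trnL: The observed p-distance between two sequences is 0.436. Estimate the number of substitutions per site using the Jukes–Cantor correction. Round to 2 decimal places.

0.65

d = −(3/4) ln(1 − 4p/3) = −0.75 ln(1 − 0.581333) = −0.75 ln(0.418667)
  = −0.75 × (-0.870679) = 0.653009 substitutions/site.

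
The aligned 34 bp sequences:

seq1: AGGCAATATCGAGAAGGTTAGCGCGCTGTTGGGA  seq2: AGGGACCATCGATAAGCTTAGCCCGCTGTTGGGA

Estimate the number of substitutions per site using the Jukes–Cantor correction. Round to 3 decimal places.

The sequences differ at 6 of 34 sites (4, 6, 7, 13, 17, 23), so p = 6/34 ≈ 0.176471.
d = −(3/4) ln(1 − 4p/3) = −0.75 ln(1 − 0.235295) = −0.75 ln(0.764705)
  = −0.75 × (-0.268265) = 0.201199 substitutions/site.

0.201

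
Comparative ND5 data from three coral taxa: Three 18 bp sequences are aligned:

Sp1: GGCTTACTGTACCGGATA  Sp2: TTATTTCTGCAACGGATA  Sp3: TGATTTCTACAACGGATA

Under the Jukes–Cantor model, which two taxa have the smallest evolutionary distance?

Sp2 and Sp3

Sp1–Sp2: 6/18 differ, p = 0.333, d = 0.441.
Sp1–Sp3: 6/18 differ, p = 0.333, d = 0.441.
Sp2–Sp3: 2/18 differ, p = 0.111, d = 0.120.
The smallest distance is between Sp2 and Sp3.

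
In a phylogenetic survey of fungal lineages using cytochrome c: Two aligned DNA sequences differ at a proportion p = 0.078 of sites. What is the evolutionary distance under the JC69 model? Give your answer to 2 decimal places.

d = −(3/4) ln(1 − 4p/3) = −0.75 ln(1 − 0.104) = −0.75 ln(0.896)
  = −0.75 × (-0.109815) = 0.082361 substitutions/site.

0.08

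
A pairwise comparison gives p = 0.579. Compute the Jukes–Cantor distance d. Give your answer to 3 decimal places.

1.109

d = −(3/4) ln(1 − 4p/3) = −0.75 ln(1 − 0.772) = −0.75 ln(0.228)
  = −0.75 × (-1.478410) = 1.108808 substitutions/site.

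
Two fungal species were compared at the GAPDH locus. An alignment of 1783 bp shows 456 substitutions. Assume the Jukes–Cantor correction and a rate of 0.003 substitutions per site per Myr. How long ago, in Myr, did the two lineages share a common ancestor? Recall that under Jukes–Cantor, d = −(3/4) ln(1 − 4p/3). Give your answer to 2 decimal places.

p = 456/1783 ≈ 0.255749.
d = −(3/4) ln(1 − 4p/3) = −0.75 ln(1 − 0.340999) = −0.75 ln(0.659001)
  = −0.75 × (-0.417030) = 0.312773 substitutions/site.
Under a molecular clock d = 2μt, so t = d/(2μ) = 0.312773 / (2 × 0.003) = 52.13 Myr.

52.13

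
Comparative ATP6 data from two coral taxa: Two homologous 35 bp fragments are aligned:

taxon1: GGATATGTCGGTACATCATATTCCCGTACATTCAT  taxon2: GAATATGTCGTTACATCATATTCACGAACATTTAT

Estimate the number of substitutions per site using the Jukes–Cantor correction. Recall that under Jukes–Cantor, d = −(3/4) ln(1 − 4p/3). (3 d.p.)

The sequences differ at 5 of 35 sites (2, 11, 24, 27, 33), so p = 5/35 ≈ 0.142857.
d = −(3/4) ln(1 − 4p/3) = −0.75 ln(1 − 0.190476) = −0.75 ln(0.809524)
  = −0.75 × (-0.211309) = 0.158482 substitutions/site.

0.158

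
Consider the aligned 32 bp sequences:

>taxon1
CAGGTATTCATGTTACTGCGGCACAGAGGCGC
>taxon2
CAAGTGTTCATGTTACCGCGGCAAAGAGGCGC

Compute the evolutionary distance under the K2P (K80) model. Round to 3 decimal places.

0.140

Of 32 sites, 3 differences are transitions and 1 are transversions, so P = 3/32 = 0.09375 and Q = 1/32 = 0.03125.
Under the Kimura two-parameter model, d = −½ ln(1 − 2P − Q) − ¼ ln(1 − 2Q).
1 − 2P − Q = 0.78125, giving −½ ln(0.78125) = 0.123430.
1 − 2Q = 0.9375, giving −¼ ln(0.9375) = 0.016135.
d = 0.123430 + 0.016135 = 0.139565.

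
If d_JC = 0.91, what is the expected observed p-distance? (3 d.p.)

0.527

p = (3/4)(1 − e^(−4d/3)) = 0.75 × (1 − e^(-1.213333)) = 0.75 × (1 − 0.297205) = 0.527096.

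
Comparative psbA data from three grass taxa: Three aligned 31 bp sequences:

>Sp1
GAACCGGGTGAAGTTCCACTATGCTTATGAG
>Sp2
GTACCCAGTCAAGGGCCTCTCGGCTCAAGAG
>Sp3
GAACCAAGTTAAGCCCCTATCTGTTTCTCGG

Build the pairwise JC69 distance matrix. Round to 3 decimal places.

d(Sp1,Sp2) = 0.481, d(Sp1,Sp3) = 0.544, d(Sp2,Sp3) = 0.614

Sp1–Sp2: 11/31 sites differ → p ≈ 0.354839, d = −0.75 ln(1 − 0.473119) = 0.480585 ≈ 0.481.
Sp1–Sp3: 12/31 sites differ → p ≈ 0.387097, d = −0.75 ln(1 − 0.516129) = 0.544453 ≈ 0.544.
Sp2–Sp3: 13/31 sites differ → p ≈ 0.419355, d = −0.75 ln(1 − 0.55914) = 0.614271 ≈ 0.614.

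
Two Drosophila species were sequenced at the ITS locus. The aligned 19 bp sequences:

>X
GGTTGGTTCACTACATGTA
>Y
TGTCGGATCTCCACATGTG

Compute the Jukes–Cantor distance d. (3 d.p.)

0.410

The sequences differ at 6 of 19 sites (1, 4, 7, 10, 12, 19), so p = 6/19 ≈ 0.315789.
d = −(3/4) ln(1 − 4p/3) = −0.75 ln(1 − 0.421052) = −0.75 ln(0.578948)
  = −0.75 × (-0.546543) = 0.409907 substitutions/site.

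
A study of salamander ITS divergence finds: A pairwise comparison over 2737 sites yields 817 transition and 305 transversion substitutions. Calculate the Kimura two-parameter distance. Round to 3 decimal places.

0.679

P = 817/2737 ≈ 0.298502 and Q = 305/2737 ≈ 0.111436.
Under the Kimura two-parameter model, d = −½ ln(1 − 2P − Q) − ¼ ln(1 − 2Q).
1 − 2P − Q = 0.29156, giving −½ ln(0.29156) = 0.616255.
1 − 2Q = 0.777128, giving −¼ ln(0.777128) = 0.063038.
d = 0.616255 + 0.063038 = 0.679293.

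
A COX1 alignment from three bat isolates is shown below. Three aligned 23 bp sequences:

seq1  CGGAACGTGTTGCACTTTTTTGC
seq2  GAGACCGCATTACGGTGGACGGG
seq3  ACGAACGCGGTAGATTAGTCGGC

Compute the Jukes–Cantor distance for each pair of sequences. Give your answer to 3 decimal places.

seq1–seq2: 14/23 sites differ → p ≈ 0.608696, d = −0.75 ln(1 − 0.811595) = 1.251871 ≈ 1.252.
seq1–seq3: 11/23 sites differ → p ≈ 0.478261, d = −0.75 ln(1 − 0.637681) = 0.761423 ≈ 0.761.
seq2–seq3: 11/23 sites differ → p ≈ 0.478261, d = −0.75 ln(1 − 0.637681) = 0.761423 ≈ 0.761.

d(seq1,seq2) = 1.252, d(seq1,seq3) = 0.761, d(seq2,seq3) = 0.761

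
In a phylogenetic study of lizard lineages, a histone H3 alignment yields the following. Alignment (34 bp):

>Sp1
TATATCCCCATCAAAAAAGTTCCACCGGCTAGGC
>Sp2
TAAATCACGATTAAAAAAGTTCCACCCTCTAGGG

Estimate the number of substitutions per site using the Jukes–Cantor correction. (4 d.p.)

0.2407

The sequences differ at 7 of 34 sites (3, 7, 9, 12, 27, 28, 34), so p = 7/34 ≈ 0.205882.
d = −(3/4) ln(1 − 4p/3) = −0.75 ln(1 − 0.274509) = −0.75 ln(0.725491)
  = −0.75 × (-0.320907) = 0.240680 substitutions/site.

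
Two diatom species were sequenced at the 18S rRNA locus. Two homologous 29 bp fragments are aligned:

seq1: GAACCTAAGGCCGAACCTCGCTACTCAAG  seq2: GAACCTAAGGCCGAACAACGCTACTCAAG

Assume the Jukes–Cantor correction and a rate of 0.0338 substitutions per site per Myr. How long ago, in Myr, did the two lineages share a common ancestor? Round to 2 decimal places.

1.07

The sequences differ at 2 of 29 sites (17, 18), so p = 2/29 ≈ 0.068966.
d = −(3/4) ln(1 − 4p/3) = −0.75 ln(1 − 0.091955) = −0.75 ln(0.908045)
  = −0.75 × (-0.096461) = 0.072346 substitutions/site.
Under a molecular clock d = 2μt, so t = d/(2μ) = 0.072346 / (2 × 0.0338) = 1.07 Myr.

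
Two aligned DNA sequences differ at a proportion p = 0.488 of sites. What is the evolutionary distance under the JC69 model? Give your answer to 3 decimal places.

d = −(3/4) ln(1 − 4p/3) = −0.75 ln(1 − 0.650667) = −0.75 ln(0.349333)
  = −0.75 × (-1.051730) = 0.788798 substitutions/site.

0.789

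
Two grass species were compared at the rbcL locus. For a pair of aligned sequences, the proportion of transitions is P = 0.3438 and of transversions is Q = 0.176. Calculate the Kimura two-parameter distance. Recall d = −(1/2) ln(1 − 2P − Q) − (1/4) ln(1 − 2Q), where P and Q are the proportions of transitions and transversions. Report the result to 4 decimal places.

Under the Kimura two-parameter model, d = −½ ln(1 − 2P − Q) − ¼ ln(1 − 2Q).
1 − 2P − Q = 0.1364, giving −½ ln(0.1364) = 0.996082.
1 − 2Q = 0.648, giving −¼ ln(0.648) = 0.108466.
d = 0.996082 + 0.108466 = 1.104548.

1.1045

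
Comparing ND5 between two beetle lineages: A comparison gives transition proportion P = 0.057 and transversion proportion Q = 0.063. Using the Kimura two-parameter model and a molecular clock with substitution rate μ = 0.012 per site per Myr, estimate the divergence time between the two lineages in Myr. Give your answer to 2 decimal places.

Under the Kimura two-parameter model, d = −½ ln(1 − 2P − Q) − ¼ ln(1 − 2Q).
1 − 2P − Q = 0.823, giving −½ ln(0.823) = 0.097400.
1 − 2Q = 0.874, giving −¼ ln(0.874) = 0.033669.
d = 0.097400 + 0.033669 = 0.131069.
Under a molecular clock d = 2μt, so t = d/(2μ) = 0.131069 / (2 × 0.012) = 5.46 Myr.

5.46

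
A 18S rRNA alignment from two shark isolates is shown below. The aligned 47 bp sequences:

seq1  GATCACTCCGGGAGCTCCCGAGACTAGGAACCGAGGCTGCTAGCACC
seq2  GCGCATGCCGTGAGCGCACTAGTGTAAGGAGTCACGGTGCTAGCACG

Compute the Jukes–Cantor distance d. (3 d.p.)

0.536

The sequences differ at 18 of 47 sites, so p = 18/47 ≈ 0.382979.
d = −(3/4) ln(1 − 4p/3) = −0.75 ln(1 − 0.510639) = −0.75 ln(0.489361)
  = −0.75 × (-0.714655) = 0.535991 substitutions/site.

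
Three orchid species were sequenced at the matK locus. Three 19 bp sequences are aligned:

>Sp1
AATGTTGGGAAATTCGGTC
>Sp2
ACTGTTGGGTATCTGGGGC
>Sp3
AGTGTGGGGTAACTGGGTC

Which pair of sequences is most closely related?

Sp1–Sp2: 6/19 differ, p = 0.316, d = 0.410.
Sp1–Sp3: 5/19 differ, p = 0.263, d = 0.324.
Sp2–Sp3: 4/19 differ, p = 0.211, d = 0.247.
The smallest distance is between Sp2 and Sp3.

Sp2 and Sp3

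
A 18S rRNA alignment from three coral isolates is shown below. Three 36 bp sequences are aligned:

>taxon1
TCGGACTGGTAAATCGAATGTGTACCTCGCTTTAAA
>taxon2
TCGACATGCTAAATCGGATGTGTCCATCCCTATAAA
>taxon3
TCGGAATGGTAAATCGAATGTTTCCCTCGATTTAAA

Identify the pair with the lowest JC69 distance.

taxon1 and taxon3

taxon1–taxon2: 9/36 differ, p = 0.250, d = 0.304.
taxon1–taxon3: 4/36 differ, p = 0.111, d = 0.120.
taxon2–taxon3: 9/36 differ, p = 0.250, d = 0.304.
The smallest distance is between taxon1 and taxon3.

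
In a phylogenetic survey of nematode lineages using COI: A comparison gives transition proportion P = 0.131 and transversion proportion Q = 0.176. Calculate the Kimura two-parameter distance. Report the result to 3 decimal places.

0.397

Under the Kimura two-parameter model, d = −½ ln(1 − 2P − Q) − ¼ ln(1 − 2Q).
1 − 2P − Q = 0.562, giving −½ ln(0.562) = 0.288127.
1 − 2Q = 0.648, giving −¼ ln(0.648) = 0.108466.
d = 0.288127 + 0.108466 = 0.396593.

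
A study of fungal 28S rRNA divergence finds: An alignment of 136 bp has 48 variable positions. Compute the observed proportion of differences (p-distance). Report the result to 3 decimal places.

0.353

p = 48/136 = 0.352941… ≈ 0.353 (to 3 d.p.).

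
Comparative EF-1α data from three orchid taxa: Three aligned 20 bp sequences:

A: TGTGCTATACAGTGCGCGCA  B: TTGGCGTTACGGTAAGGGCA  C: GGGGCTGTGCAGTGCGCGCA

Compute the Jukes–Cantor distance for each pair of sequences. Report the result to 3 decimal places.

A–B: 8/20 sites differ → p = 0.4, d = −0.75 ln(1 − 0.533333) = 0.571605 ≈ 0.572.
A–C: 4/20 sites differ → p = 0.2, d = −0.75 ln(1 − 0.266667) = 0.232617 ≈ 0.233.
B–C: 9/20 sites differ → p = 0.45, d = −0.75 ln(1 − 0.6) = 0.687218 ≈ 0.687.

d(A,B) = 0.572, d(A,C) = 0.233, d(B,C) = 0.687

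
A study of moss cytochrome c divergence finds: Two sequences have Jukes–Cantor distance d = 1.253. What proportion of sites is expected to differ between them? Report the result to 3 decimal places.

0.609

p = (3/4)(1 − e^(−4d/3)) = 0.75 × (1 − e^(-1.670667)) = 0.75 × (1 − 0.188122) = 0.608909.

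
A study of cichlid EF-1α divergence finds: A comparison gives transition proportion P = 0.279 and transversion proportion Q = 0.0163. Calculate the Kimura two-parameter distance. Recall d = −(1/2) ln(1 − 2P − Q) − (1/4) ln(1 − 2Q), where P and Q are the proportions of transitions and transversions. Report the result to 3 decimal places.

0.435

Under the Kimura two-parameter model, d = −½ ln(1 − 2P − Q) − ¼ ln(1 − 2Q).
1 − 2P − Q = 0.4257, giving −½ ln(0.4257) = 0.427010.
1 − 2Q = 0.9674, giving −¼ ln(0.9674) = 0.008286.
d = 0.427010 + 0.008286 = 0.435296.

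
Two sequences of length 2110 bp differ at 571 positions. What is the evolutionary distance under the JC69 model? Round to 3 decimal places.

p = 571/2110 ≈ 0.270616.
d = −(3/4) ln(1 − 4p/3) = −0.75 ln(1 − 0.360821) = −0.75 ln(0.639179)
  = −0.75 × (-0.447571) = 0.335678 substitutions/site.

0.336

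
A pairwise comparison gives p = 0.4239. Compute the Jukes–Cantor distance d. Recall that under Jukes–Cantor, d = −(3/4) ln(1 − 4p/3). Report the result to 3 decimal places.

0.625

d = −(3/4) ln(1 − 4p/3) = −0.75 ln(1 − 0.5652) = −0.75 ln(0.4348)
  = −0.75 × (-0.832869) = 0.624652 substitutions/site.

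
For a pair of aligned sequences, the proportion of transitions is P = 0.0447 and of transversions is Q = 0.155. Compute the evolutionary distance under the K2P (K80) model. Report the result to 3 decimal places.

Under the Kimura two-parameter model, d = −½ ln(1 − 2P − Q) − ¼ ln(1 − 2Q).
1 − 2P − Q = 0.7556, giving −½ ln(0.7556) = 0.140122.
1 − 2Q = 0.69, giving −¼ ln(0.69) = 0.092766.
d = 0.140122 + 0.092766 = 0.232888.

0.233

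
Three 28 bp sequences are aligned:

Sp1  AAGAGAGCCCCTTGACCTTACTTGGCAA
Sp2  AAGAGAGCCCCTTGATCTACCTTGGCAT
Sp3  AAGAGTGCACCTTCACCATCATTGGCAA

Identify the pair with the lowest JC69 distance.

Sp1 and Sp2

Sp1–Sp2: 4/28 differ, p = 0.143, d = 0.158.
Sp1–Sp3: 6/28 differ, p = 0.214, d = 0.252.
Sp2–Sp3: 8/28 differ, p = 0.286, d = 0.360.
The smallest distance is between Sp1 and Sp2.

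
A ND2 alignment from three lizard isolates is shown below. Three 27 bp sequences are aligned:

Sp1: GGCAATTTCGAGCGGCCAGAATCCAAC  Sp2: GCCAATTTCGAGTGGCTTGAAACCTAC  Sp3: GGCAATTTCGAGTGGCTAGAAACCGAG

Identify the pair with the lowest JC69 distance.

Sp2 and Sp3

Sp1–Sp2: 6/27 differ, p = 0.222, d = 0.264.
Sp1–Sp3: 5/27 differ, p = 0.185, d = 0.213.
Sp2–Sp3: 4/27 differ, p = 0.148, d = 0.165.
The smallest distance is between Sp2 and Sp3.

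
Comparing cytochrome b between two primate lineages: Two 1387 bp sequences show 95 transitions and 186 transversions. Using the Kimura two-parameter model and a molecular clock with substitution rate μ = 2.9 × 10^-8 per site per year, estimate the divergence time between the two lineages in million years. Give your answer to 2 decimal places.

4.07

P = 95/1387 ≈ 0.068493 and Q = 186/1387 ≈ 0.134102.
Under the Kimura two-parameter model, d = −½ ln(1 − 2P − Q) − ¼ ln(1 − 2Q).
1 − 2P − Q = 0.728912, giving −½ ln(0.728912) = 0.158101.
1 − 2Q = 0.731796, giving −¼ ln(0.731796) = 0.078063.
d = 0.158101 + 0.078063 = 0.236164.
Under a molecular clock d = 2μt, so t = d/(2μ) = 0.236164 / (2 × 2.9 × 10^-8) = 4.07 million years.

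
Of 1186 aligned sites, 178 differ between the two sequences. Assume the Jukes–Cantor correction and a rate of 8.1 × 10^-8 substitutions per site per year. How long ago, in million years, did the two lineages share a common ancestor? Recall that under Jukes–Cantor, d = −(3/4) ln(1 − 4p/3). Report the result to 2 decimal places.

p = 178/1186 ≈ 0.150084.
d = −(3/4) ln(1 − 4p/3) = −0.75 ln(1 − 0.200112) = −0.75 ln(0.799888)
  = −0.75 × (-0.223284) = 0.167463 substitutions/site.
Under a molecular clock d = 2μt, so t = d/(2μ) = 0.167463 / (2 × 8.1 × 10^-8) = 1.03 million years.

1.03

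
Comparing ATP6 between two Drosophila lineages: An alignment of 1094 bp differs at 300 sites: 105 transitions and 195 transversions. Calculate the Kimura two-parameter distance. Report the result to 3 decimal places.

P = 105/1094 ≈ 0.095978 and Q = 195/1094 ≈ 0.178245.
Under the Kimura two-parameter model, d = −½ ln(1 − 2P − Q) − ¼ ln(1 − 2Q).
1 − 2P − Q = 0.629799, giving −½ ln(0.629799) = 0.231177.
1 − 2Q = 0.64351, giving −¼ ln(0.64351) = 0.110204.
d = 0.231177 + 0.110204 = 0.341381.

0.341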